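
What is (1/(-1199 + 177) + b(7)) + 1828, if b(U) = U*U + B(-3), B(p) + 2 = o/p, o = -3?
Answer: 1917271/1022 ≈ 1876.0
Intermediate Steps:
B(p) = -2 - 3/p
b(U) = -1 + U² (b(U) = U*U + (-2 - 3/(-3)) = U² + (-2 - 3*(-⅓)) = U² + (-2 + 1) = U² - 1 = -1 + U²)
(1/(-1199 + 177) + b(7)) + 1828 = (1/(-1199 + 177) + (-1 + 7²)) + 1828 = (1/(-1022) + (-1 + 49)) + 1828 = (-1/1022 + 48) + 1828 = 49055/1022 + 1828 = 1917271/1022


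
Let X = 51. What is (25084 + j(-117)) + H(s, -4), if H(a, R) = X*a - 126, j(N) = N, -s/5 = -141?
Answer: 60796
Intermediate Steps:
s = 705 (s = -5*(-141) = 705)
H(a, R) = -126 + 51*a (H(a, R) = 51*a - 126 = -126 + 51*a)
(25084 + j(-117)) + H(s, -4) = (25084 - 117) + (-126 + 51*705) = 24967 + (-126 + 35955) = 24967 + 35829 = 60796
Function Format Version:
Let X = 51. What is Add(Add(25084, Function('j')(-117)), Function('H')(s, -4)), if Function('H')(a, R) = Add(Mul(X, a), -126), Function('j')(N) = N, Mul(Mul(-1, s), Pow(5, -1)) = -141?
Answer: 60796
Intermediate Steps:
s = 705 (s = Mul(-5, -141) = 705)
Function('H')(a, R) = Add(-126, Mul(51, a)) (Function('H')(a, R) = Add(Mul(51, a), -126) = Add(-126, Mul(51, a)))
Add(Add(25084, Function('j')(-117)), Function('H')(s, -4)) = Add(Add(25084, -117), Add(-126, Mul(51, 705))) = Add(24967, Add(-126, 35955)) = Add(24967, 35829) = 60796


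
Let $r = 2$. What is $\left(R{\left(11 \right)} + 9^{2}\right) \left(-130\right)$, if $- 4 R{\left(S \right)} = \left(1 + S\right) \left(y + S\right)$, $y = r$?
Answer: $-5460$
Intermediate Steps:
$y = 2$
$R{\left(S \right)} = - \frac{\left(1 + S\right) \left(2 + S\right)}{4}$
$\left(R{\left(11 \right)} + 9^{2}\right) \left(-130\right) = \left(\left(- \frac{1}{2} - \frac{33}{4} - \frac{11^{2}}{4}\right) + 9^{2}\right) \left(-130\right) = \left(\left(- \frac{1}{2} - \frac{33}{4} - \frac{121}{4}\right) + 81\right) \left(-130\right) = \left(-39 + 81\right) \left(-130\right) = 42 \left(-130\right) = -5460$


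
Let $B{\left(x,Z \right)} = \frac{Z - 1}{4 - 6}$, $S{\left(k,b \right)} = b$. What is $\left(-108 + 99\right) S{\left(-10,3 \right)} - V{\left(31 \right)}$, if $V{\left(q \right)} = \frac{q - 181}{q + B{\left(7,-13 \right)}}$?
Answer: $- \frac{438}{19} \approx -23.053$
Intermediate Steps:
$B{\left(x,Z \right)} = \frac{1}{2} - \frac{Z}{2}$ ($B{\left(x,Z \right)} = \frac{-1 + Z}{-2} = \left(-1 + Z\right) \left(- \frac{1}{2}\right) = \frac{1}{2} - \frac{Z}{2}$)
$V{\left(q \right)} = \frac{-181 + q}{7 + q}$ ($V{\left(q \right)} = \frac{q - 181}{q + \left(\frac{1}{2} - - \frac{13}{2}\right)} = \frac{-181 + q}{q + \left(\frac{1}{2} + \frac{13}{2}\right)} = \frac{-181 + q}{q + 7} = \frac{-181 + q}{7 + q}$)
$\left(-108 + 99\right) S{\left(-10,3 \right)} - V{\left(31 \right)} = \left(-108 + 99\right) 3 - \frac{-181 + 31}{7 + 31} = \left(-9\right) 3 - \frac{1}{38} \left(-150\right) = -27 - \frac{1}{38} \left(-150\right) = -27 - - \frac{75}{19} = -27 + \frac{75}{19} = - \frac{438}{19}$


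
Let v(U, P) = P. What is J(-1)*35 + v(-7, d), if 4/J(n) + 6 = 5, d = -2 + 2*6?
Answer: -130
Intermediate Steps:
d = 10 (d = -2 + 12 = 10)
J(n) = -4 (J(n) = 4/(-6 + 5) = 4/(-1) = 4*(-1) = -4)
J(-1)*35 + v(-7, d) = -4*35 + 10 = -140 + 10 = -130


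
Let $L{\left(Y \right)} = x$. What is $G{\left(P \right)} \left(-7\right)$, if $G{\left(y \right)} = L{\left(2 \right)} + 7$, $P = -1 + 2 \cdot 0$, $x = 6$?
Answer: $-91$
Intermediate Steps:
$L{\left(Y \right)} = 6$
$P = -1$ ($P = -1 + 0 = -1$)
$G{\left(y \right)} = 13$ ($G{\left(y \right)} = 6 + 7 = 13$)
$G{\left(P \right)} \left(-7\right) = 13 \left(-7\right) = -91$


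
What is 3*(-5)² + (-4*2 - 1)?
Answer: 66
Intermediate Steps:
3*(-5)² + (-4*2 - 1) = 3*25 + (-8 - 1) = 75 - 9 = 66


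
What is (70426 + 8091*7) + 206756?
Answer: 333819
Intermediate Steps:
(70426 + 8091*7) + 206756 = (70426 + 56637) + 206756 = 127063 + 206756 = 333819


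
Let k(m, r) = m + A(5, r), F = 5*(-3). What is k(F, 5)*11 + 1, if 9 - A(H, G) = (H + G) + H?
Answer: -230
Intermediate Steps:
F = -15
A(H, G) = 9 - G - 2*H (A(H, G) = 9 - ((H + G) + H) = 9 - ((G + H) + H) = 9 - (G + 2*H) = 9 + (-G - 2*H) = 9 - G - 2*H)
k(m, r) = -1 + m - r (k(m, r) = m + (9 - r - 2*5) = m + (9 - r - 10) = m + (-1 - r) = -1 + m - r)
k(F, 5)*11 + 1 = (-1 - 15 - 1*5)*11 + 1 = (-1 - 15 - 5)*11 + 1 = -21*11 + 1 = -231 + 1 = -230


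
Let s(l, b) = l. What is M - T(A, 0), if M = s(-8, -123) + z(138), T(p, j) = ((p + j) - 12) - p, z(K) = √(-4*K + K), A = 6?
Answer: 4 + 3*I*√46 ≈ 4.0 + 20.347*I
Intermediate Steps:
z(K) = √3*√(-K) (z(K) = √(-3*K) = √3*√(-K))
T(p, j) = -12 + j (T(p, j) = ((j + p) - 12) - p = (-12 + j + p) - p = -12 + j)
M = -8 + 3*I*√46 (M = -8 + √3*√(-1*138) = -8 + √3*√(-138) = -8 + √3*(I*√138) = -8 + 3*I*√46 ≈ -8.0 + 20.347*I)
M - T(A, 0) = (-8 + 3*I*√46) - (-12 + 0) = (-8 + 3*I*√46) - 1*(-12) = (-8 + 3*I*√46) + 12 = 4 + 3*I*√46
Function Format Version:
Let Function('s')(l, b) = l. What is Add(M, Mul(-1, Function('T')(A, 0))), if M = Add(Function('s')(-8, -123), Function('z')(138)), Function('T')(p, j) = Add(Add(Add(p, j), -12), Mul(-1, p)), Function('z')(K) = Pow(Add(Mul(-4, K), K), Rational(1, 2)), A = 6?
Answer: Add(4, Mul(3, I, Pow(46, Rational(1, 2)))) ≈ Add(4.0000, Mul(20.347, I))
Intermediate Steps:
Function('z')(K) = Mul(Pow(3, Rational(1, 2)), Pow(Mul(-1, K), Rational(1, 2))) (Function('z')(K) = Pow(Mul(-3, K), Rational(1, 2)) = Mul(Pow(3, Rational(1, 2)), Pow(Mul(-1, K), Rational(1, 2))))
Function('T')(p, j) = Add(-12, j) (Function('T')(p, j) = Add(Add(Add(j, p), -12), Mul(-1, p)) = Add(Add(-12, j, p), Mul(-1, p)) = Add(-12, j))
M = Add(-8, Mul(3, I, Pow(46, Rational(1, 2)))) (M = Add(-8, Mul(Pow(3, Rational(1, 2)), Pow(Mul(-1, 138), Rational(1, 2)))) = Add(-8, Mul(Pow(3, Rational(1, 2)), Pow(-138, Rational(1, 2)))) = Add(-8, Mul(Pow(3, Rational(1, 2)), Mul(I, Pow(138, Rational(1, 2))))) = Add(-8, Mul(3, I, Pow(46, Rational(1, 2)))) ≈ Add(-8.0000, Mul(20.347, I)))
Add(M, Mul(-1, Function('T')(A, 0))) = Add(Add(-8, Mul(3, I, Pow(46, Rational(1, 2)))), Mul(-1, Add(-12, 0))) = Add(Add(-8, Mul(3, I, Pow(46, Rational(1, 2)))), Mul(-1, -12)) = Add(Add(-8, Mul(3, I, Pow(46, Rational(1, 2)))), 12) = Add(4, Mul(3, I, Pow(46, Rational(1, 2))))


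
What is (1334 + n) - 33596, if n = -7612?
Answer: -39874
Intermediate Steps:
(1334 + n) - 33596 = (1334 - 7612) - 33596 = -6278 - 33596 = -39874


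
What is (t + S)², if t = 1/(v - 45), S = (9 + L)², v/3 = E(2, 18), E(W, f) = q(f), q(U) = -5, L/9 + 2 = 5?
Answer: 6046462081/3600 ≈ 1.6796e+6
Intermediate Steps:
L = 27 (L = -18 + 9*5 = -18 + 45 = 27)
E(W, f) = -5
v = -15 (v = 3*(-5) = -15)
S = 1296 (S = (9 + 27)² = 36² = 1296)
t = -1/60 (t = 1/(-15 - 45) = 1/(-60) = -1/60 ≈ -0.016667)
(t + S)² = (-1/60 + 1296)² = (77759/60)² = 6046462081/3600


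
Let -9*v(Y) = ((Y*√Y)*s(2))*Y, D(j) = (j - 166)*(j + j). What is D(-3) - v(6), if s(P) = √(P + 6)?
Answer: 1014 + 16*√3 ≈ 1041.7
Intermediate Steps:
s(P) = √(6 + P)
D(j) = 2*j*(-166 + j) (D(j) = (-166 + j)*(2*j) = 2*j*(-166 + j))
v(Y) = -2*√2*Y^(5/2)/9 (v(Y) = -(Y*√Y)*√(6 + 2)*Y/9 = -Y^(3/2)*√8*Y/9 = -Y^(3/2)*(2*√2)*Y/9 = -2*√2*Y^(3/2)*Y/9 = -2*√2*Y^(5/2)/9)
D(-3) - v(6) = 2*(-3)*(-166 - 3) - (-2)*√2*6^(5/2)/9 = 2*(-3)*(-169) - (-2)*√2*36*√6/9 = 1014 - (-16)*√3 = 1014 + 16*√3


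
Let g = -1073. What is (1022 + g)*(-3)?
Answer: 153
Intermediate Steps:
(1022 + g)*(-3) = (1022 - 1073)*(-3) = -51*(-3) = 153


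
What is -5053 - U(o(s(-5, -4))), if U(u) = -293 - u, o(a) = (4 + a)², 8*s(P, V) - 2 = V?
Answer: -75935/16 ≈ -4745.9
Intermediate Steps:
s(P, V) = ¼ + V/8
-5053 - U(o(s(-5, -4))) = -5053 - (-293 - (4 + (¼ + (⅛)*(-4)))²) = -5053 - (-293 - (4 + (¼ - ½))²) = -5053 - (-293 - (4 - ¼)²) = -5053 - (-293 - (15/4)²) = -5053 - (-293 - 1*225/16) = -5053 - (-293 - 225/16) = -5053 - 1*(-4913/16) = -5053 + 4913/16 = -75935/16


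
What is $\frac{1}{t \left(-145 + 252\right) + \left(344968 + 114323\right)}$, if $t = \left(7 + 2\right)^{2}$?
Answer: $\frac{1}{467958} \approx 2.1369 \cdot 10^{-6}$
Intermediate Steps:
$t = 81$ ($t = 9^{2} = 81$)
$\frac{1}{t \left(-145 + 252\right) + \left(344968 + 114323\right)} = \frac{1}{81 \left(-145 + 252\right) + \left(344968 + 114323\right)} = \frac{1}{81 \cdot 107 + 459291} = \frac{1}{8667 + 459291} = \frac{1}{467958}$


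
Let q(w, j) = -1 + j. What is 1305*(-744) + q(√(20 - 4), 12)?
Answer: -970909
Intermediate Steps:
1305*(-744) + q(√(20 - 4), 12) = 1305*(-744) + (-1 + 12) = -970920 + 11 = -970909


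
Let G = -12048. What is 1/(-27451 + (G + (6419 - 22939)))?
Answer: -1/56019 ≈ -1.7851e-5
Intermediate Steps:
1/(-27451 + (G + (6419 - 22939))) = 1/(-27451 + (-12048 + (6419 - 22939))) = 1/(-27451 + (-12048 - 16520)) = 1/(-27451 - 28568) = 1/(-56019) = -1/56019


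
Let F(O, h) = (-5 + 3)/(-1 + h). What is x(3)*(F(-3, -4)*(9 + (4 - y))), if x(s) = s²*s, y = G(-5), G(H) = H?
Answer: 972/5 ≈ 194.40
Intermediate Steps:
F(O, h) = -2/(-1 + h)
y = -5
x(s) = s³
x(3)*(F(-3, -4)*(9 + (4 - y))) = 3³*((-2/(-1 - 4))*(9 + (4 - 1*(-5)))) = 27*((-2/(-5))*(9 + (4 + 5))) = 27*((-2*(-⅕))*(9 + 9)) = 27*((⅖)*18) = 27*(36/5) = 972/5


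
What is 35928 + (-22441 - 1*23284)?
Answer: -9797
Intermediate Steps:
35928 + (-22441 - 1*23284) = 35928 + (-22441 - 23284) = 35928 - 45725 = -9797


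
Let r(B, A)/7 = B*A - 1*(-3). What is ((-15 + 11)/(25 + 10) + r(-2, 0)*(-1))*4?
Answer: -2956/35 ≈ -84.457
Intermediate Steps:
r(B, A) = 21 + 7*A*B (r(B, A) = 7*(B*A - 1*(-3)) = 7*(A*B + 3) = 7*(3 + A*B) = 21 + 7*A*B)
((-15 + 11)/(25 + 10) + r(-2, 0)*(-1))*4 = ((-15 + 11)/(25 + 10) + (21 + 7*0*(-2))*(-1))*4 = (-4/35 + (21 + 0)*(-1))*4 = (-4*1/35 + 21*(-1))*4 = (-4/35 - 21)*4 = -739/35*4 = -2956/35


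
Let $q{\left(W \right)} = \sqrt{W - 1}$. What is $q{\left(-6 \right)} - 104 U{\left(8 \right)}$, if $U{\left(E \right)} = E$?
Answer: $-832 + i \sqrt{7} \approx -832.0 + 2.6458 i$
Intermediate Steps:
$q{\left(W \right)} = \sqrt{-1 + W}$
$q{\left(-6 \right)} - 104 U{\left(8 \right)} = \sqrt{-1 - 6} - 832 = \sqrt{-7} - 832 = i \sqrt{7} - 832 = -832 + i \sqrt{7}$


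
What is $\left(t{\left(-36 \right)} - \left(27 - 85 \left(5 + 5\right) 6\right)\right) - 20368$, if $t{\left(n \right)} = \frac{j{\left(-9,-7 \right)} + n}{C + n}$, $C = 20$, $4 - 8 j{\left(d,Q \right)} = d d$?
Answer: $- \frac{1957395}{128} \approx -15292.0$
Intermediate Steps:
$j{\left(d,Q \right)} = \frac{1}{2} - \frac{d^{2}}{8}$ ($j{\left(d,Q \right)} = \frac{1}{2} - \frac{d d}{8} = \frac{1}{2} - \frac{d^{2}}{8}$)
$t{\left(n \right)} = \frac{- \frac{77}{8} + n}{20 + n}$ ($t{\left(n \right)} = \frac{\left(\frac{1}{2} - \frac{\left(-9\right)^{2}}{8}\right) + n}{20 + n} = \frac{\left(\frac{1}{2} - \frac{81}{8}\right) + n}{20 + n} = \frac{- \frac{77}{8} + n}{20 + n}$)
$\left(t{\left(-36 \right)} - \left(27 - 85 \left(5 + 5\right) 6\right)\right) - 20368 = \left(\frac{- \frac{77}{8} - 36}{20 - 36} - \left(27 - 85 \left(5 + 5\right) 6\right)\right) - 20368 = \left(\frac{1}{-16} \left(- \frac{365}{8}\right) - \left(27 - 85 \cdot 10 \cdot 6\right)\right) - 20368 = \left(\left(- \frac{1}{16}\right) \left(- \frac{365}{8}\right) + \left(85 \cdot 60 - 27\right)\right) - 20368 = \left(\frac{365}{128} + \left(5100 - 27\right)\right) - 20368 = \left(\frac{365}{128} + 5073\right) - 20368 = \frac{649709}{128} - 20368 = - \frac{1957395}{128}$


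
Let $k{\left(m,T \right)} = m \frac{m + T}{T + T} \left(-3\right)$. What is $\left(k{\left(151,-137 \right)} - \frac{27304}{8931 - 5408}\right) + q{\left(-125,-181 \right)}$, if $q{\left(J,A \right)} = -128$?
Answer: $- \frac{54348543}{482651} \approx -112.6$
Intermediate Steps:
$k{\left(m,T \right)} = - \frac{3 m \left(T + m\right)}{2 T}$ ($k{\left(m,T \right)} = m \frac{T + m}{2 T} \left(-3\right) = \frac{m \left(T + m\right)}{2 T} \left(-3\right) = - \frac{3 m \left(T + m\right)}{2 T}$)
$\left(k{\left(151,-137 \right)} - \frac{27304}{8931 - 5408}\right) + q{\left(-125,-181 \right)} = \left(\left(- \frac{3}{2}\right) 151 \frac{1}{-137} \left(-137 + 151\right) - \frac{27304}{8931 - 5408}\right) - 128 = \left(\left(- \frac{3}{2}\right) 151 \left(- \frac{1}{137}\right) 14 - \frac{27304}{8931 - 5408}\right) - 128 = \left(\frac{3171}{137} - \frac{27304}{3523}\right) - 128 = \frac{7430785}{482651} - 128 = - \frac{54348543}{482651}$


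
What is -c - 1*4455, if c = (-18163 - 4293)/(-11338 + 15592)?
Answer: -9464557/2127 ≈ -4449.7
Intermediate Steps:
c = -11228/2127 (c = -22456/4254 = -22456*1/4254 = -11228/2127 ≈ -5.2788)
-c - 1*4455 = -1*(-11228/2127) - 1*4455 = 11228/2127 - 4455 = -9464557/2127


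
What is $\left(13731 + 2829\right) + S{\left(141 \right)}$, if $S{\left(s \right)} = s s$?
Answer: $36441$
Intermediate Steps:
$S{\left(s \right)} = s^{2}$
$\left(13731 + 2829\right) + S{\left(141 \right)} = \left(13731 + 2829\right) + 141^{2} = 16560 + 19881 = 36441$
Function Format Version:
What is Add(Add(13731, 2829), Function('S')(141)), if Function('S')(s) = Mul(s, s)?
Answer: 36441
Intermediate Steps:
Function('S')(s) = Pow(s, 2)
Add(Add(13731, 2829), Function('S')(141)) = Add(Add(13731, 2829), Pow(141, 2)) = Add(16560, 19881) = 36441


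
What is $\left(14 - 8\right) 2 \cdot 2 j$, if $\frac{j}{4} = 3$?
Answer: $288$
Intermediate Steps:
$j = 12$ ($j = 4 \cdot 3 = 12$)
$\left(14 - 8\right) 2 \cdot 2 j = \left(14 - 8\right) 2 \cdot 2 \cdot 12 = 6 \cdot 4 \cdot 12 = 6 \cdot 48 = 288$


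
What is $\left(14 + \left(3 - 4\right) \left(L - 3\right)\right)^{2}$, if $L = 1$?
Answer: $256$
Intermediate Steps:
$\left(14 + \left(3 - 4\right) \left(L - 3\right)\right)^{2} = \left(14 + \left(3 - 4\right) \left(1 - 3\right)\right)^{2} = \left(14 - -2\right)^{2} = \left(14 + 2\right)^{2} = 16^{2} = 256$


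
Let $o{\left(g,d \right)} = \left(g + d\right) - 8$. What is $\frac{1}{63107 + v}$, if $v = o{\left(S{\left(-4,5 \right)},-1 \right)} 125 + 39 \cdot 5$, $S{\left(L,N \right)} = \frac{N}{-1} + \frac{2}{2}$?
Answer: $\frac{1}{61677} \approx 1.6214 \cdot 10^{-5}$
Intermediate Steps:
$S{\left(L,N \right)} = 1 - N$ ($S{\left(L,N \right)} = N \left(-1\right) + 2 \cdot \frac{1}{2} = - N + 1 = 1 - N$)
$o{\left(g,d \right)} = -8 + d + g$ ($o{\left(g,d \right)} = \left(d + g\right) - 8 = -8 + d + g$)
$v = -1430$ ($v = \left(-8 - 1 + \left(1 - 5\right)\right) 125 + 39 \cdot 5 = \left(-8 - 1 + \left(1 - 5\right)\right) 125 + 195 = \left(-8 - 1 - 4\right) 125 + 195 = \left(-13\right) 125 + 195 = -1625 + 195 = -1430$)
$\frac{1}{63107 + v} = \frac{1}{63107 - 1430} = \frac{1}{61677}$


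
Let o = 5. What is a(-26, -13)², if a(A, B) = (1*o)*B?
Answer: 4225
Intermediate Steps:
a(A, B) = 5*B (a(A, B) = (1*5)*B = 5*B)
a(-26, -13)² = (5*(-13))² = (-65)² = 4225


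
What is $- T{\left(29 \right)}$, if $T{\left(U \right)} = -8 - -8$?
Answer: $0$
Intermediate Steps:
$T{\left(U \right)} = 0$ ($T{\left(U \right)} = -8 + 8 = 0$)
$- T{\left(29 \right)} = \left(-1\right) 0 = 0$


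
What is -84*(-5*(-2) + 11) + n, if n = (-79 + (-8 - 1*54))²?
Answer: 18117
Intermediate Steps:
n = 19881 (n = (-79 + (-8 - 54))² = (-79 - 62)² = (-141)² = 19881)
-84*(-5*(-2) + 11) + n = -84*(-5*(-2) + 11) + 19881 = -84*(10 + 11) + 19881 = -84*21 + 19881 = -1764 + 19881 = 18117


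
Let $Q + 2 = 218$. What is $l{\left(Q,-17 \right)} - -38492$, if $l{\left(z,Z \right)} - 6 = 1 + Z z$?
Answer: $34827$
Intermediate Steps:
$Q = 216$ ($Q = -2 + 218 = 216$)
$l{\left(z,Z \right)} = 7 + Z z$ ($l{\left(z,Z \right)} = 6 + \left(1 + Z z\right) = 7 + Z z$)
$l{\left(Q,-17 \right)} - -38492 = \left(7 - 3672\right) - -38492 = \left(7 - 3672\right) + 38492 = -3665 + 38492 = 34827$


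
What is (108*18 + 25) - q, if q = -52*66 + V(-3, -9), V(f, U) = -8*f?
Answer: 5377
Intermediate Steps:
q = -3408 (q = -52*66 - 8*(-3) = -3432 + 24 = -3408)
(108*18 + 25) - q = (108*18 + 25) - 1*(-3408) = (1944 + 25) + 3408 = 1969 + 3408 = 5377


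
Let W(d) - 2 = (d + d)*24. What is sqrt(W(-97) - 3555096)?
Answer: 5*I*sqrt(142390) ≈ 1886.7*I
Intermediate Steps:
W(d) = 2 + 48*d (W(d) = 2 + (d + d)*24 = 2 + (2*d)*24 = 2 + 48*d)
sqrt(W(-97) - 3555096) = sqrt((2 + 48*(-97)) - 3555096) = sqrt((2 - 4656) - 3555096) = sqrt(-4654 - 3555096) = sqrt(-3559750) = 5*I*sqrt(142390)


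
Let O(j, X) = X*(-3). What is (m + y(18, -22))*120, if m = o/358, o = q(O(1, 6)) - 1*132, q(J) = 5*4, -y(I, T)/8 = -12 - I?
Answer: 5148480/179 ≈ 28762.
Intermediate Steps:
O(j, X) = -3*X
y(I, T) = 96 + 8*I (y(I, T) = -8*(-12 - I) = 96 + 8*I)
q(J) = 20
o = -112 (o = 20 - 1*132 = 20 - 132 = -112)
m = -56/179 (m = -112/358 = -112*1/358 = -56/179 ≈ -0.31285)
(m + y(18, -22))*120 = (-56/179 + (96 + 8*18))*120 = (-56/179 + (96 + 144))*120 = (-56/179 + 240)*120 = (42904/179)*120 = 5148480/179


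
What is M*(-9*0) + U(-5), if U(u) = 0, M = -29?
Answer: 0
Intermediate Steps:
M*(-9*0) + U(-5) = -(-261)*0 + 0 = -29*0 + 0 = 0 + 0 = 0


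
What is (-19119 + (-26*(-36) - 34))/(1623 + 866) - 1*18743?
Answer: -46669544/2489 ≈ -18750.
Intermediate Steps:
(-19119 + (-26*(-36) - 34))/(1623 + 866) - 1*18743 = (-19119 + (936 - 34))/2489 - 18743 = (-19119 + 902)*(1/2489) - 18743 = -18217*1/2489 - 18743 = -18217/2489 - 18743 = -46669544/2489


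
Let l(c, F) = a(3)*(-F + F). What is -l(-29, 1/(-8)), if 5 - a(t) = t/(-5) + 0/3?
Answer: 0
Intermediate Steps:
a(t) = 5 + t/5 (a(t) = 5 - (t/(-5) + 0/3) = 5 - (t*(-⅕) + 0*(⅓)) = 5 - (-t/5 + 0) = 5 - (-1)*t/5 = 5 + t/5)
l(c, F) = 0 (l(c, F) = (5 + (⅕)*3)*(-F + F) = (5 + ⅗)*0 = (28/5)*0 = 0)
-l(-29, 1/(-8)) = -1*0 = 0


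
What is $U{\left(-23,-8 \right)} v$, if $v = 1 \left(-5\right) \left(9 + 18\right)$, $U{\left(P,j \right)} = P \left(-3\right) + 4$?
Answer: $-9855$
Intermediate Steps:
$U{\left(P,j \right)} = 4 - 3 P$ ($U{\left(P,j \right)} = - 3 P + 4 = 4 - 3 P$)
$v = -135$ ($v = \left(-5\right) 27 = -135$)
$U{\left(-23,-8 \right)} v = \left(4 - -69\right) \left(-135\right) = \left(4 + 69\right) \left(-135\right) = 73 \left(-135\right) = -9855$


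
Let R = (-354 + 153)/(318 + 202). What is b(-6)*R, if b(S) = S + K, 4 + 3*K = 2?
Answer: 67/26 ≈ 2.5769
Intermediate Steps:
K = -2/3 (K = -4/3 + (1/3)*2 = -4/3 + 2/3 = -2/3 ≈ -0.66667)
R = -201/520 ≈ -0.38654
b(S) = -2/3 + S (b(S) = S - 2/3 = -2/3 + S)
b(-6)*R = (-2/3 - 6)*(-201/520) = -20/3*(-201/520) = 67/26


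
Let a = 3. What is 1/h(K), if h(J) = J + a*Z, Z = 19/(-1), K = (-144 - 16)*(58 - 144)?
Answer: 1/13703 ≈ 7.2977e-5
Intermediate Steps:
K = 13760 (K = -160*(-86) = 13760)
Z = -19 (Z = 19*(-1) = -19)
h(J) = -57 + J (h(J) = J + 3*(-19) = J - 57 = -57 + J)
1/h(K) = 1/(-57 + 13760) = 1/13703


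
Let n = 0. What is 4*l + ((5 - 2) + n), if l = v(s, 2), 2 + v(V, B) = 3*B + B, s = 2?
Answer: 27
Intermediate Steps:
v(V, B) = -2 + 4*B (v(V, B) = -2 + (3*B + B) = -2 + 4*B)
l = 6 (l = -2 + 4*2 = -2 + 8 = 6)
4*l + ((5 - 2) + n) = 4*6 + ((5 - 2) + 0) = 24 + (3 + 0) = 24 + 3 = 27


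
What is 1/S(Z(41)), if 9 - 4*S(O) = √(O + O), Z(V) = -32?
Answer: 36/145 + 32*I/145 ≈ 0.24828 + 0.22069*I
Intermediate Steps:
S(O) = 9/4 - √2*√O/4 (S(O) = 9/4 - √(O + O)/4 = 9/4 - √2*√O/4)
1/S(Z(41)) = 1/(9/4 - √2*√(-32)/4) = 1/(9/4 - √2*4*I*√2/4) = 1/(9/4 - 2*I) = 16*(9/4 + 2*I)/145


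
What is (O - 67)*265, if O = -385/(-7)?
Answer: -3180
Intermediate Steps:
O = 55 (O = -385*(-1/7) = 55)
(O - 67)*265 = (55 - 67)*265 = -12*265 = -3180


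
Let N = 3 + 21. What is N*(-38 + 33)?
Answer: -120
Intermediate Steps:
N = 24
N*(-38 + 33) = 24*(-38 + 33) = 24*(-5) = -120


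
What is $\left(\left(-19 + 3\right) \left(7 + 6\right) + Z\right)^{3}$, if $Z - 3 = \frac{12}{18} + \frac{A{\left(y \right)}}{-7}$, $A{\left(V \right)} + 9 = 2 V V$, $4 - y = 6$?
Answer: $- \frac{78843215872}{9261} \approx -8.5135 \cdot 10^{6}$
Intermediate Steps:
$y = -2$ ($y = 4 - 6 = -2$)
$A{\left(V \right)} = -9 + 2 V^{2}$ ($A{\left(V \right)} = -9 + 2 V V = -9 + 2 V^{2}$)
$Z = \frac{80}{21}$ ($Z = 3 + \left(\frac{12}{18} + \frac{-9 + 2 \left(-2\right)^{2}}{-7}\right) = 3 + \left(12 \cdot \frac{1}{18} + \left(-9 + 2 \cdot 4\right) \left(- \frac{1}{7}\right)\right) = 3 + \left(\frac{2}{3} + \left(-9 + 8\right) \left(- \frac{1}{7}\right)\right) = 3 + \left(\frac{2}{3} - - \frac{1}{7}\right) = 3 + \left(\frac{2}{3} + \frac{1}{7}\right) = 3 + \frac{17}{21} = \frac{80}{21} \approx 3.8095$)
$\left(\left(-19 + 3\right) \left(7 + 6\right) + Z\right)^{3} = \left(\left(-19 + 3\right) \left(7 + 6\right) + \frac{80}{21}\right)^{3} = \left(\left(-16\right) 13 + \frac{80}{21}\right)^{3} = \left(-208 + \frac{80}{21}\right)^{3} = \left(- \frac{4288}{21}\right)^{3} = - \frac{78843215872}{9261}$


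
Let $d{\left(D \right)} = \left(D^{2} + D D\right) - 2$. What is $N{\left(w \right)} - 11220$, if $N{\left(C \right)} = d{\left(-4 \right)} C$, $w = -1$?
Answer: $-11250$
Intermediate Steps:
$d{\left(D \right)} = -2 + 2 D^{2}$ ($d{\left(D \right)} = \left(D^{2} + D^{2}\right) - 2 = 2 D^{2} - 2 = -2 + 2 D^{2}$)
$N{\left(C \right)} = 30 C$ ($N{\left(C \right)} = \left(-2 + 2 \left(-4\right)^{2}\right) C = \left(-2 + 2 \cdot 16\right) C = \left(-2 + 32\right) C = 30 C$)
$N{\left(w \right)} - 11220 = 30 \left(-1\right) - 11220 = -30 - 11220 = -11250$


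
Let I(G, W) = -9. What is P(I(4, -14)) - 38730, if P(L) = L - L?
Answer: -38730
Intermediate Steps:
P(L) = 0
P(I(4, -14)) - 38730 = 0 - 38730 = -38730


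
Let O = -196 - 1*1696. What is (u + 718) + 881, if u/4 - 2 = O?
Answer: -5961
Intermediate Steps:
O = -1892 (O = -196 - 1696 = -1892)
u = -7560 (u = 8 + 4*(-1892) = 8 - 7568 = -7560)
(u + 718) + 881 = (-7560 + 718) + 881 = -6842 + 881 = -5961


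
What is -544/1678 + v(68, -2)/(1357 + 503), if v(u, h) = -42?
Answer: -90193/260090 ≈ -0.34678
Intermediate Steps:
-544/1678 + v(68, -2)/(1357 + 503) = -544/1678 - 42/(1357 + 503) = -544*1/1678 - 42/1860 = -272/839 - 42*1/1860 = -272/839 - 7/310 = -90193/260090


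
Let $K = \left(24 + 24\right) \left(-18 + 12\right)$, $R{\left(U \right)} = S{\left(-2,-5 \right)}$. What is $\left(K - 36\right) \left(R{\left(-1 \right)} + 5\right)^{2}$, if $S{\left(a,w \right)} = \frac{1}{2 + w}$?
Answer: $-7056$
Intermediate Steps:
$R{\left(U \right)} = - \frac{1}{3}$ ($R{\left(U \right)} = \frac{1}{2 - 5} = \frac{1}{-3} = - \frac{1}{3}$)
$K = -288$ ($K = 48 \left(-6\right) = -288$)
$\left(K - 36\right) \left(R{\left(-1 \right)} + 5\right)^{2} = \left(-288 - 36\right) \left(- \frac{1}{3} + 5\right)^{2} = - 324 \left(\frac{14}{3}\right)^{2} = \left(-324\right) \frac{196}{9} = -7056$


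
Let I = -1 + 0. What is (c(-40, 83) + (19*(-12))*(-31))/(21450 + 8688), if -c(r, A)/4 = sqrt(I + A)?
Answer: 1178/5023 - 2*sqrt(82)/15069 ≈ 0.23332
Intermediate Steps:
I = -1
c(r, A) = -4*sqrt(-1 + A)
(c(-40, 83) + (19*(-12))*(-31))/(21450 + 8688) = (-4*sqrt(-1 + 83) + (19*(-12))*(-31))/(21450 + 8688) = (-4*sqrt(82) - 228*(-31))/30138 = (-4*sqrt(82) + 7068)*(1/30138) = (7068 - 4*sqrt(82))*(1/30138) = 1178/5023 - 2*sqrt(82)/15069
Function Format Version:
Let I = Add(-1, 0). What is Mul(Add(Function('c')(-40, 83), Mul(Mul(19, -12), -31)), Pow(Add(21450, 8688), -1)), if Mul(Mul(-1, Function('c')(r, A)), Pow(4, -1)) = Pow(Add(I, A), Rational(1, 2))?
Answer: Add(Rational(1178, 5023), Mul(Rational(-2, 15069), Pow(82, Rational(1, 2)))) ≈ 0.23332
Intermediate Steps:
I = -1
Function('c')(r, A) = Mul(-4, Pow(Add(-1, A), Rational(1, 2)))
Mul(Add(Function('c')(-40, 83), Mul(Mul(19, -12), -31)), Pow(Add(21450, 8688), -1)) = Mul(Add(Mul(-4, Pow(Add(-1, 83), Rational(1, 2))), Mul(Mul(19, -12), -31)), Pow(Add(21450, 8688), -1)) = Mul(Add(Mul(-4, Pow(82, Rational(1, 2))), Mul(-228, -31)), Pow(30138, -1)) = Mul(Add(Mul(-4, Pow(82, Rational(1, 2))), 7068), Rational(1, 30138)) = Mul(Add(7068, Mul(-4, Pow(82, Rational(1, 2)))), Rational(1, 30138)) = Add(Rational(1178, 5023), Mul(Rational(-2, 15069), Pow(82, Rational(1, 2))))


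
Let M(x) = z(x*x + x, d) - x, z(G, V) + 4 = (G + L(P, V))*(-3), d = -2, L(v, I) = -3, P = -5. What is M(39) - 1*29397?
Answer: -34111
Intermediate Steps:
z(G, V) = 5 - 3*G (z(G, V) = -4 + (G - 3)*(-3) = -4 + (-3 + G)*(-3) = -4 + (9 - 3*G) = 5 - 3*G)
M(x) = 5 - 4*x - 3*x² (M(x) = (5 - 3*(x*x + x)) - x = (5 - 3*(x² + x)) - x = (5 - 3*(x + x²)) - x = (5 + (-3*x - 3*x²)) - x = (5 - 3*x - 3*x²) - x = 5 - 4*x - 3*x²)
M(39) - 1*29397 = (5 - 1*39 - 3*39*(1 + 39)) - 1*29397 = (5 - 39 - 3*39*40) - 29397 = (5 - 39 - 4680) - 29397 = -4714 - 29397 = -34111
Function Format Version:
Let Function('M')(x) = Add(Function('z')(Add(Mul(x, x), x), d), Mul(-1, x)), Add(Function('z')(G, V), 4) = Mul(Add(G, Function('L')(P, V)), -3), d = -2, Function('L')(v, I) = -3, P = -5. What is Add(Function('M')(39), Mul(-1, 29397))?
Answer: -34111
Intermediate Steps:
Function('z')(G, V) = Add(5, Mul(-3, G)) (Function('z')(G, V) = Add(-4, Mul(Add(G, -3), -3)) = Add(-4, Mul(Add(-3, G), -3)) = Add(-4, Add(9, Mul(-3, G))) = Add(5, Mul(-3, G)))
Function('M')(x) = Add(5, Mul(-4, x), Mul(-3, Pow(x, 2))) (Function('M')(x) = Add(Add(5, Mul(-3, Add(Mul(x, x), x))), Mul(-1, x)) = Add(Add(5, Mul(-3, Add(Pow(x, 2), x))), Mul(-1, x)) = Add(Add(5, Mul(-3, Add(x, Pow(x, 2)))), Mul(-1, x)) = Add(Add(5, Add(Mul(-3, x), Mul(-3, Pow(x, 2)))), Mul(-1, x)) = Add(Add(5, Mul(-3, x), Mul(-3, Pow(x, 2))), Mul(-1, x)) = Add(5, Mul(-4, x), Mul(-3, Pow(x, 2))))
Add(Function('M')(39), Mul(-1, 29397)) = Add(Add(5, Mul(-1, 39), Mul(-3, 39, Add(1, 39))), Mul(-1, 29397)) = Add(Add(5, -39, Mul(-3, 39, 40)), -29397) = Add(Add(5, -39, -4680), -29397) = Add(-4714, -29397) = -34111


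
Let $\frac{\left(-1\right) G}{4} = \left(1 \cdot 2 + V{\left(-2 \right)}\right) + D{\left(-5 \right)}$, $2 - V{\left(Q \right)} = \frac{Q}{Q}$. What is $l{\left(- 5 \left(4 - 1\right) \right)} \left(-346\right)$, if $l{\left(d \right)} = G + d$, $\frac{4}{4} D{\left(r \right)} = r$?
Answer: $2422$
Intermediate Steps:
$V{\left(Q \right)} = 1$ ($V{\left(Q \right)} = 2 - \frac{Q}{Q} = 2 - 1 = 1$)
$D{\left(r \right)} = r$
$G = 8$ ($G = - 4 \left(\left(1 \cdot 2 + 1\right) - 5\right) = - 4 \left(\left(2 + 1\right) - 5\right) = - 4 \left(3 - 5\right) = \left(-4\right) \left(-2\right) = 8$)
$l{\left(d \right)} = 8 + d$
$l{\left(- 5 \left(4 - 1\right) \right)} \left(-346\right) = \left(8 - 5 \left(4 - 1\right)\right) \left(-346\right) = \left(8 - 15\right) \left(-346\right) = \left(-7\right) \left(-346\right) = 2422$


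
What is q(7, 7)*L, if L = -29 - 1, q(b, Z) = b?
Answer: -210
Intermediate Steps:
L = -30
q(7, 7)*L = 7*(-30) = -210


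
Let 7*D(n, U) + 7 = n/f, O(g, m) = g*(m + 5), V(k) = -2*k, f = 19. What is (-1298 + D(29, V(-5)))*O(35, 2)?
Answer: -6045830/19 ≈ -3.1820e+5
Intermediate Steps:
O(g, m) = g*(5 + m)
D(n, U) = -1 + n/133 (D(n, U) = -1 + (n/19)/7 = -1 + n/133)
(-1298 + D(29, V(-5)))*O(35, 2) = (-1298 + (-1 + (1/133)*29))*(35*(5 + 2)) = (-1298 + (-1 + 29/133))*(35*7) = (-1298 - 104/133)*245 = -172738/133*245 = -6045830/19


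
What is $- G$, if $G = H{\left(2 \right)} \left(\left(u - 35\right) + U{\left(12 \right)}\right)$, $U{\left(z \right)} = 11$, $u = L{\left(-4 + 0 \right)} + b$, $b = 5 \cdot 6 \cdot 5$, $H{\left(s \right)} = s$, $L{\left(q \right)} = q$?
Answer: $-244$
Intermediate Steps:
$b = 150$ ($b = 30 \cdot 5 = 150$)
$u = 146$ ($u = \left(-4 + 0\right) + 150 = -4 + 150 = 146$)
$G = 244$ ($G = 2 \left(\left(146 - 35\right) + 11\right) = 2 \left(111 + 11\right) = 2 \cdot 122 = 244$)
$- G = \left(-1\right) 244 = -244$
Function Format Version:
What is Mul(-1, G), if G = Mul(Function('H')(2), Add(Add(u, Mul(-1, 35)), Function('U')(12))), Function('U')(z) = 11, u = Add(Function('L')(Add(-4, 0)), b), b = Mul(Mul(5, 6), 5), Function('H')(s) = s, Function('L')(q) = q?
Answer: -244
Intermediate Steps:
b = 150 (b = Mul(30, 5) = 150)
u = 146 (u = Add(Add(-4, 0), 150) = Add(-4, 150) = 146)
G = 244 (G = Mul(2, Add(Add(146, Mul(-1, 35)), 11)) = Mul(2, Add(Add(146, -35), 11)) = Mul(2, Add(111, 11)) = Mul(2, 122) = 244)
Mul(-1, G) = Mul(-1, 244) = -244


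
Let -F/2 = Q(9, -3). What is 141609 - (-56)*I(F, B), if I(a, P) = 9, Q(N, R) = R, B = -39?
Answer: 142113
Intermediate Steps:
F = 6 (F = -2*(-3) = 6)
141609 - (-56)*I(F, B) = 141609 - (-56)*9 = 141609 - 1*(-504) = 141609 + 504 = 142113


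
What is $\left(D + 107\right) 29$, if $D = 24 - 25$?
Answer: $3074$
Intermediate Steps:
$D = -1$
$\left(D + 107\right) 29 = \left(-1 + 107\right) 29 = 106 \cdot 29 = 3074$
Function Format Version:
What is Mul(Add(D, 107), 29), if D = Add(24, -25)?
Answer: 3074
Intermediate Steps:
D = -1
Mul(Add(D, 107), 29) = Mul(Add(-1, 107), 29) = Mul(106, 29) = 3074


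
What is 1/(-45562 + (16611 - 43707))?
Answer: -1/72658 ≈ -1.3763e-5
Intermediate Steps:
1/(-45562 + (16611 - 43707)) = 1/(-45562 - 27096) = 1/(-72658) = -1/72658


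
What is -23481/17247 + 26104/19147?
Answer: 208327/110076103 ≈ 0.0018926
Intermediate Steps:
-23481/17247 + 26104/19147 = -23481*1/17247 + 26104*(1/19147) = -7827/5749 + 26104/19147 = 208327/110076103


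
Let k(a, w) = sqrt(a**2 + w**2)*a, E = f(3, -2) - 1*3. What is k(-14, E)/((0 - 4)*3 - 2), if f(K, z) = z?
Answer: sqrt(221) ≈ 14.866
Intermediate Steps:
E = -5 (E = -2 - 1*3 = -2 - 3 = -5)
k(a, w) = a*sqrt(a**2 + w**2)
k(-14, E)/((0 - 4)*3 - 2) = (-14*sqrt((-14)**2 + (-5)**2))/((0 - 4)*3 - 2) = (-14*sqrt(196 + 25))/(-4*3 - 2) = (-14*sqrt(221))/(-12 - 2) = (-14*sqrt(221))/(-14) = -(-1)*sqrt(221) = sqrt(221)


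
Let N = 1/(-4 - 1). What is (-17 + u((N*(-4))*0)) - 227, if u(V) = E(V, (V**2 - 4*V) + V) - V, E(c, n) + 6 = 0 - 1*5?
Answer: -255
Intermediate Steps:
N = -1/5 (N = 1/(-5) = -1/5 ≈ -0.20000)
E(c, n) = -11 (E(c, n) = -6 + (0 - 1*5) = -6 + (0 - 5) = -6 - 5 = -11)
u(V) = -11 - V
(-17 + u((N*(-4))*0)) - 227 = (-17 + (-11 - (-1/5*(-4))*0)) - 227 = (-17 + (-11 - 4*0/5)) - 227 = (-17 + (-11 - 1*0)) - 227 = (-17 + (-11 + 0)) - 227 = (-17 - 11) - 227 = -28 - 227 = -255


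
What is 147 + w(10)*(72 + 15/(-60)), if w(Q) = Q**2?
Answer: 7322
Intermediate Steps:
147 + w(10)*(72 + 15/(-60)) = 147 + 10**2*(72 + 15/(-60)) = 147 + 100*(72 + 15*(-1/60)) = 147 + 100*(72 - 1/4) = 147 + 100*(287/4) = 147 + 7175 = 7322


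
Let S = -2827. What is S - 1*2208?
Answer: -5035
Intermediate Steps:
S - 1*2208 = -2827 - 1*2208 = -2827 - 2208 = -5035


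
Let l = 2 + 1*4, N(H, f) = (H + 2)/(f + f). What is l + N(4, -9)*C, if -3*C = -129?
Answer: -25/3 ≈ -8.3333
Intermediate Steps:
N(H, f) = (2 + H)/(2*f) (N(H, f) = (2 + H)/((2*f)) = (2 + H)*(1/(2*f)) = (2 + H)/(2*f))
C = 43 (C = -⅓*(-129) = 43)
l = 6 (l = 2 + 4 = 6)
l + N(4, -9)*C = 6 + ((½)*(2 + 4)/(-9))*43 = 6 + ((½)*(-⅑)*6)*43 = 6 - ⅓*43 = 6 - 43/3 = -25/3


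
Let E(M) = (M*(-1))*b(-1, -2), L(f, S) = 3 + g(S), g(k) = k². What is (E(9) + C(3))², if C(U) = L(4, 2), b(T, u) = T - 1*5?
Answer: 3721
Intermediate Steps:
b(T, u) = -5 + T (b(T, u) = T - 5 = -5 + T)
L(f, S) = 3 + S²
C(U) = 7 (C(U) = 3 + 2² = 3 + 4 = 7)
E(M) = 6*M (E(M) = (M*(-1))*(-5 - 1) = -M*(-6) = 6*M)
(E(9) + C(3))² = (6*9 + 7)² = (54 + 7)² = 61² = 3721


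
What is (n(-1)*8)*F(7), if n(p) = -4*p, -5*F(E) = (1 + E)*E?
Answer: -1792/5 ≈ -358.40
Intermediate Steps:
F(E) = -E*(1 + E)/5 (F(E) = -(1 + E)*E/5 = -E*(1 + E)/5)
(n(-1)*8)*F(7) = (-4*(-1)*8)*(-⅕*7*(1 + 7)) = (4*8)*(-⅕*7*8) = 32*(-56/5) = -1792/5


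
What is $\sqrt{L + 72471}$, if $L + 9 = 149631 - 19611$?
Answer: $3 \sqrt{22498} \approx 449.98$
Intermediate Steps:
$L = 130011$ ($L = -9 + \left(149631 - 19611\right) = -9 + 130020 = 130011$)
$\sqrt{L + 72471} = \sqrt{130011 + 72471} = \sqrt{202482} = 3 \sqrt{22498}$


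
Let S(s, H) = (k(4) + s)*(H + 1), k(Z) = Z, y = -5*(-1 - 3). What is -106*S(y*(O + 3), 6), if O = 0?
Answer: -47488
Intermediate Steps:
y = 20 (y = -5*(-4) = 20)
S(s, H) = (1 + H)*(4 + s) (S(s, H) = (4 + s)*(H + 1) = (4 + s)*(1 + H) = (1 + H)*(4 + s))
-106*S(y*(O + 3), 6) = -106*(4 + 20*(0 + 3) + 4*6 + 6*(20*(0 + 3))) = -106*(4 + 20*3 + 24 + 6*(20*3)) = -106*(4 + 60 + 24 + 6*60) = -106*(4 + 60 + 24 + 360) = -106*448 = -47488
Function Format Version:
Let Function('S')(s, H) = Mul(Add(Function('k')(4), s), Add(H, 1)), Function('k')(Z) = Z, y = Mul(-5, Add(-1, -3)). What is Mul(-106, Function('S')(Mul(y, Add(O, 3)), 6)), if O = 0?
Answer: -47488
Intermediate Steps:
y = 20 (y = Mul(-5, -4) = 20)
Function('S')(s, H) = Mul(Add(1, H), Add(4, s)) (Function('S')(s, H) = Mul(Add(4, s), Add(H, 1)) = Mul(Add(4, s), Add(1, H)) = Mul(Add(1, H), Add(4, s)))
Mul(-106, Function('S')(Mul(y, Add(O, 3)), 6)) = Mul(-106, Add(4, Mul(20, Add(0, 3)), Mul(4, 6), Mul(6, Mul(20, Add(0, 3))))) = Mul(-106, Add(4, Mul(20, 3), 24, Mul(6, Mul(20, 3)))) = Mul(-106, Add(4, 60, 24, Mul(6, 60))) = Mul(-106, Add(4, 60, 24, 360)) = Mul(-106, 448) = -47488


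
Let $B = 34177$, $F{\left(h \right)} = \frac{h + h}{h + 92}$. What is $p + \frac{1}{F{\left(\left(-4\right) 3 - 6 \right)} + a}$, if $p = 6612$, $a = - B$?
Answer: $\frac{8361316967}{1264567} \approx 6612.0$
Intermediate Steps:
$F{\left(h \right)} = \frac{2 h}{92 + h}$
$a = -34177$ ($a = \left(-1\right) 34177 = -34177$)
$p + \frac{1}{F{\left(\left(-4\right) 3 - 6 \right)} + a} = 6612 + \frac{1}{\frac{2 \left(\left(-4\right) 3 - 6\right)}{92 - 18} - 34177} = 6612 + \frac{1}{\frac{2 \left(-12 - 6\right)}{92 - 18} - 34177} = 6612 + \frac{1}{2 \left(-18\right) \frac{1}{92 - 18} - 34177} = 6612 + \frac{1}{2 \left(-18\right) \frac{1}{74} - 34177} = 6612 + \frac{1}{- \frac{18}{37} - 34177} = 6612 + \frac{1}{- \frac{1264567}{37}} = 6612 - \frac{37}{1264567} = \frac{8361316967}{1264567}$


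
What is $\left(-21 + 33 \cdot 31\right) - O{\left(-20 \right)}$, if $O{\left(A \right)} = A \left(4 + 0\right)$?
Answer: $1082$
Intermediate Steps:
$O{\left(A \right)} = 4 A$ ($O{\left(A \right)} = A 4 = 4 A$)
$\left(-21 + 33 \cdot 31\right) - O{\left(-20 \right)} = \left(-21 + 33 \cdot 31\right) - 4 \left(-20\right) = \left(-21 + 1023\right) - -80 = 1002 + 80 = 1082$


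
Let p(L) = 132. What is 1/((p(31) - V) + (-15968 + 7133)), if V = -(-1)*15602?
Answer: -1/24305 ≈ -4.1144e-5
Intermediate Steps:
V = 15602 (V = -1*(-15602) = 15602)
1/((p(31) - V) + (-15968 + 7133)) = 1/((132 - 1*15602) + (-15968 + 7133)) = 1/((132 - 15602) - 8835) = 1/(-15470 - 8835) = 1/(-24305) = -1/24305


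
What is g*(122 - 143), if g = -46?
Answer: 966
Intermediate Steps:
g*(122 - 143) = -46*(122 - 143) = -46*(-21) = 966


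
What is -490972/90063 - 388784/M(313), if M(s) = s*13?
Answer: -37012818460/366466347 ≈ -101.00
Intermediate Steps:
M(s) = 13*s
-490972/90063 - 388784/M(313) = -490972/90063 - 388784/(13*313) = -490972*1/90063 - 388784/4069 = -490972/90063 - 388784*1/4069 = -490972/90063 - 388784/4069 = -37012818460/366466347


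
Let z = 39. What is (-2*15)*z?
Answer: -1170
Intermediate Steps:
(-2*15)*z = -2*15*39 = -30*39 = -1170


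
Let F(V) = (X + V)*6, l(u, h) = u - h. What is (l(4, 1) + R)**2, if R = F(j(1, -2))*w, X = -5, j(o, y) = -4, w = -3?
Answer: 27225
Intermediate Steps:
F(V) = -30 + 6*V (F(V) = (-5 + V)*6 = -30 + 6*V)
R = 162 (R = (-30 + 6*(-4))*(-3) = (-30 - 24)*(-3) = -54*(-3) = 162)
(l(4, 1) + R)**2 = ((4 - 1*1) + 162)**2 = ((4 - 1) + 162)**2 = (3 + 162)**2 = 165**2 = 27225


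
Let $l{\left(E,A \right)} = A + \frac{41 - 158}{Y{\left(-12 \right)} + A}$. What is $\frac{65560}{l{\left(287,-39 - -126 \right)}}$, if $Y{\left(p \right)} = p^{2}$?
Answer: $\frac{252406}{333} \approx 757.98$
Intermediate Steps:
$l{\left(E,A \right)} = A - \frac{117}{144 + A}$ ($l{\left(E,A \right)} = A + \frac{41 - 158}{\left(-12\right)^{2} + A} = A - \frac{117}{144 + A}$)
$\frac{65560}{l{\left(287,-39 - -126 \right)}} = \frac{65560}{\frac{1}{144 - -87} \left(-117 + \left(-39 - -126\right)^{2} + 144 \left(-39 - -126\right)\right)} = \frac{65560}{\frac{1}{144 + \left(-39 + 126\right)} \left(-117 + \left(-39 + 126\right)^{2} + 144 \left(-39 + 126\right)\right)} = \frac{65560}{\frac{1}{144 + 87} \left(-117 + 87^{2} + 144 \cdot 87\right)} = \frac{65560}{\frac{1}{231} \left(-117 + 7569 + 12528\right)} = \frac{65560}{\frac{1}{231} \cdot 19980} = \frac{65560}{\frac{6660}{77}} = 65560 \cdot \frac{77}{6660} = \frac{252406}{333}$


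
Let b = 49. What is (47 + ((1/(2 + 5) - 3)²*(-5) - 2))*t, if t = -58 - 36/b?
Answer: -589990/2401 ≈ -245.73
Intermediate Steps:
t = -2878/49 (t = -58 - 36/49 = -2878/49 ≈ -58.735)
(47 + ((1/(2 + 5) - 3)²*(-5) - 2))*t = (47 + ((1/(2 + 5) - 3)²*(-5) - 2))*(-2878/49) = (47 + ((1/7 - 3)²*(-5) - 2))*(-2878/49) = (47 + ((⅐ - 3)²*(-5) - 2))*(-2878/49) = (47 + ((-20/7)²*(-5) - 2))*(-2878/49) = (47 + ((400/49)*(-5) - 2))*(-2878/49) = (47 + (-2000/49 - 2))*(-2878/49) = (47 - 2098/49)*(-2878/49) = (205/49)*(-2878/49) = -589990/2401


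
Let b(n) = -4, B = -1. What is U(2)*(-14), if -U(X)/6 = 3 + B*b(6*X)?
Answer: 588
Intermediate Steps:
U(X) = -42 (U(X) = -6*(3 - 1*(-4)) = -6*(3 + 4) = -6*7 = -42)
U(2)*(-14) = -42*(-14) = 588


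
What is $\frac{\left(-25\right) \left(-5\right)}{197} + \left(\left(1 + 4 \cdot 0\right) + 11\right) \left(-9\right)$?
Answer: $- \frac{21151}{197} \approx -107.37$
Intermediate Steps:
$\frac{\left(-25\right) \left(-5\right)}{197} + \left(\left(1 + 4 \cdot 0\right) + 11\right) \left(-9\right) = 125 \cdot \frac{1}{197} + \left(\left(1 + 0\right) + 11\right) \left(-9\right) = \frac{125}{197} + \left(1 + 11\right) \left(-9\right) = \frac{125}{197} + 12 \left(-9\right) = \frac{125}{197} - 108 = - \frac{21151}{197}$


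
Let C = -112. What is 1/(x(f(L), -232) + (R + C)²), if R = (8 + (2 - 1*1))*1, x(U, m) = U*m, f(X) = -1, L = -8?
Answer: 1/10841 ≈ 9.2242e-5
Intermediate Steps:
R = 9 (R = (8 + (2 - 1))*1 = (8 + 1)*1 = 9*1 = 9)
1/(x(f(L), -232) + (R + C)²) = 1/(-1*(-232) + (9 - 112)²) = 1/(232 + (-103)²) = 1/(232 + 10609) = 1/10841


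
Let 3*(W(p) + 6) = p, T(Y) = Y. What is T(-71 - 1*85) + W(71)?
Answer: -415/3 ≈ -138.33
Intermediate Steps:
W(p) = -6 + p/3
T(-71 - 1*85) + W(71) = (-71 - 1*85) + (-6 + (⅓)*71) = (-71 - 85) + (-6 + 71/3) = -156 + 53/3 = -415/3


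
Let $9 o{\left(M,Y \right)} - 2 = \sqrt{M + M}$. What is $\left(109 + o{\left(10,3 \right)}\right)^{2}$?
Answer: $\frac{322103}{27} + \frac{3932 \sqrt{5}}{81} \approx 12038.0$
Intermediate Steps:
$o{\left(M,Y \right)} = \frac{2}{9} + \frac{\sqrt{2} \sqrt{M}}{9}$ ($o{\left(M,Y \right)} = \frac{2}{9} + \frac{\sqrt{M + M}}{9} = \frac{2}{9} + \frac{\sqrt{2 M}}{9} = \frac{2}{9} + \frac{\sqrt{2} \sqrt{M}}{9}$)
$\left(109 + o{\left(10,3 \right)}\right)^{2} = \left(109 + \left(\frac{2}{9} + \frac{\sqrt{2} \sqrt{10}}{9}\right)\right)^{2} = \left(109 + \left(\frac{2}{9} + \frac{2 \sqrt{5}}{9}\right)\right)^{2} = \left(\frac{983}{9} + \frac{2 \sqrt{5}}{9}\right)^{2}$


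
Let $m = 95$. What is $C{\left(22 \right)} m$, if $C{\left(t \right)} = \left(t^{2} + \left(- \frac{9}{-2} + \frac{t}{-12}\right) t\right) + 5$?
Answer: $\frac{156085}{3} \approx 52028.0$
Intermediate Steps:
$C{\left(t \right)} = 5 + t^{2} + t \left(\frac{9}{2} - \frac{t}{12}\right)$ ($C{\left(t \right)} = \left(t^{2} + \left(\left(-9\right) \left(- \frac{1}{2}\right) + t \left(- \frac{1}{12}\right)\right) t\right) + 5 = \left(t^{2} + \left(\frac{9}{2} - \frac{t}{12}\right) t\right) + 5 = \left(t^{2} + t \left(\frac{9}{2} - \frac{t}{12}\right)\right) + 5 = 5 + t^{2} + t \left(\frac{9}{2} - \frac{t}{12}\right)$)
$C{\left(22 \right)} m = \left(5 + \frac{9}{2} \cdot 22 + \frac{11 \cdot 22^{2}}{12}\right) 95 = \left(5 + 99 + \frac{11}{12} \cdot 484\right) 95 = \left(5 + 99 + \frac{1331}{3}\right) 95 = \frac{1643}{3} \cdot 95 = \frac{156085}{3}$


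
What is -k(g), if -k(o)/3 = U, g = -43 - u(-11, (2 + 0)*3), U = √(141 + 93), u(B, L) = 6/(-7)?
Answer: 9*√26 ≈ 45.891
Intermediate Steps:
u(B, L) = -6/7 (u(B, L) = 6*(-⅐) = -6/7)
U = 3*√26 (U = √234 = 3*√26 ≈ 15.297)
g = -295/7 (g = -43 - 1*(-6/7) = -43 + 6/7 = -295/7 ≈ -42.143)
k(o) = -9*√26
-k(g) = -(-9)*√26 = 9*√26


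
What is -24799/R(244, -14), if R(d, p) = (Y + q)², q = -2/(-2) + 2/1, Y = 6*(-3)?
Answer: -24799/225 ≈ -110.22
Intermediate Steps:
Y = -18
q = 3 (q = -2*(-½) + 2*1 = 1 + 2 = 3)
R(d, p) = 225 (R(d, p) = (-18 + 3)² = (-15)² = 225)
-24799/R(244, -14) = -24799/225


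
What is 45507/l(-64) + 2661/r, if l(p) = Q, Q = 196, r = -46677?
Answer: 101124223/435652 ≈ 232.12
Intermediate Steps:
l(p) = 196
45507/l(-64) + 2661/r = 45507/196 + 2661/(-46677) = 45507*(1/196) + 2661*(-1/46677) = 6501/28 - 887/15559 = 101124223/435652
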